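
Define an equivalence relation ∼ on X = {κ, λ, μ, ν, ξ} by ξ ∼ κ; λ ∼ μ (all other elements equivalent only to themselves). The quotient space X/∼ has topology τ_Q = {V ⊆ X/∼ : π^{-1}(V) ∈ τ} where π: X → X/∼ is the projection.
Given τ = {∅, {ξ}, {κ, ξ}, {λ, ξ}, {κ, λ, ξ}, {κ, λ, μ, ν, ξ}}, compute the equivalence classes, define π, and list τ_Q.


X/∼ = {[κ=ξ], [λ=μ], [ν]}; |τ_Q| = 3.

Equivalence classes: [κ=ξ], [λ=μ], [ν].
Quotient map π: X → X/∼ sends κ ↦ [κ=ξ], λ ↦ [λ=μ], μ ↦ [λ=μ], ν ↦ [ν], ξ ↦ [κ=ξ].
For each subset V ⊆ X/∼, compute π^{-1}(V) ⊆ X and check whether π^{-1}(V) ∈ τ. V is open in τ_Q iff π^{-1}(V) ∈ τ.
  V = {}: π^{-1}(V) = ∅ ∈ τ ✓.
  V = {[κ=ξ]}: π^{-1}(V) = {κ, ξ} ∈ τ ✓.
  V = {[λ=μ]}: π^{-1}(V) = {λ, μ} ∉ τ ✗.
  V = {[κ=ξ], [λ=μ]}: π^{-1}(V) = {κ, λ, μ, ξ} ∉ τ ✗.
  V = {[ν]}: π^{-1}(V) = {ν} ∉ τ ✗.
  V = {[κ=ξ], [ν]}: π^{-1}(V) = {κ, ν, ξ} ∉ τ ✗.
  V = {[λ=μ], [ν]}: π^{-1}(V) = {λ, μ, ν} ∉ τ ✗.
  V = {[κ=ξ], [λ=μ], [ν]}: π^{-1}(V) = {κ, λ, μ, ν, ξ} ∈ τ ✓.
Open sets in the quotient: τ_Q = {{}, {[κ=ξ]}, {[κ=ξ], [λ=μ], [ν]}} (3 elements).


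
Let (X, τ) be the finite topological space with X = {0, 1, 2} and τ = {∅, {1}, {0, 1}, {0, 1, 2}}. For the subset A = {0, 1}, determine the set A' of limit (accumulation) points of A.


A' = {0, 2}

For each x ∈ X, list the open sets U ∈ τ with x ∈ U, then check whether U ∩ (A ∖ {x}) ≠ ∅ for every such U.
  x = 0: opens ∋ x are {0, 1}, {0, 1, 2}; each meets A ∖ {0}, so x IS a limit point.
  x = 1: open {1} ∋ x has {1} ∩ (A ∖ {1}) = ∅, so x is NOT a limit point.
  x = 2: opens ∋ x are {0, 1, 2}; each meets A ∖ {2}, so x IS a limit point.
Collecting: A' = {0, 2}.


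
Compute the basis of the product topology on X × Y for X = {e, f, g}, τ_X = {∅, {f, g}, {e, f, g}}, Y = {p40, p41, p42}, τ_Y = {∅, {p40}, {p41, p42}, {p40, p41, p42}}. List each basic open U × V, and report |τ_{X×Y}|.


Basis B = {∅ × ∅, {f, g} × {p40}, {e, f, g} × {p40}, {f, g} × {p41, p42}, {e, f, g} × {p41, p42}, {f, g} × {p40, p41, p42}, {e, f, g} × {p40, p41, p42}}; |τ_{X×Y}| = 9.

Enumerate products U × V with U ∈ τ_X, V ∈ τ_Y (deduplicated):
  ∅ × ∅ = {} (∅)
  {f, g} × {p40} = {(f,p40), (g,p40)}
  {e, f, g} × {p40} = {(e,p40), (f,p40), (g,p40)}
  {f, g} × {p41, p42} = {(f,p41), (f,p42), (g,p41), (g,p42)}
  {e, f, g} × {p41, p42} = {(e,p41), (e,p42), (f,p41), (f,p42), (g,p41), (g,p42)}
  {f, g} × {p40, p41, p42} = {(f,p40), (f,p41), (f,p42), (g,p40), (g,p41), (g,p42)}
  {e, f, g} × {p40, p41, p42} = {(e,p40), (e,p41), (e,p42), (f,p40), (f,p41), (f,p42), (g,p40), (g,p41), (g,p42)}
These 7 distinct sets form the basis B.
Close under arbitrary unions to get τ_{X×Y}; counting gives |τ_{X×Y}| = 9.


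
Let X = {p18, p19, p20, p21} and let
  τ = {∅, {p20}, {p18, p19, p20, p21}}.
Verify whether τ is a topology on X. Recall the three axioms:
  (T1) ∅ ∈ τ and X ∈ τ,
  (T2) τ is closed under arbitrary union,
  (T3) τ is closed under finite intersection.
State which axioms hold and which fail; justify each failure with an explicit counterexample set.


τ IS a topology on X.

Axiom (T1): ∅ ∈ τ? Yes; X ∈ τ? Yes.
Axiom (T2/T3): check pairwise unions and intersections of members of τ.
All pairwise intersections and unions checked — each lies in τ. Therefore τ satisfies (T1), (T2), (T3): it IS a topology on X.


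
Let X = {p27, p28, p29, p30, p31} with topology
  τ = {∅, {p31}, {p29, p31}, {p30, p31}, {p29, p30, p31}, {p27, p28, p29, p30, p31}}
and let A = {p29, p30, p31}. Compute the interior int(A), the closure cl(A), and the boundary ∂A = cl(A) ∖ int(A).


int(A) = {p29, p30, p31}, cl(A) = {p27, p28, p29, p30, p31}, ∂A = {p27, p28}.

Closed sets in (X, τ) are complements of opens:
  closed(X, τ) = {∅, {p27, p28}, {p27, p28, p29}, {p27, p28, p30}, {p27, p28, p29, p30}, {p27, p28, p29, p30, p31}}.
int(A) = ⋃ {U ∈ τ : U ⊆ A}. Opens contained in A: ∅, {p31}, {p29, p31}, {p30, p31}, {p29, p30, p31}.
Taking the union of these: int(A) = {p29, p30, p31}.
cl(A) = ⋂ {C closed : A ⊆ C}. Closed sets containing A: {p27, p28, p29, p30, p31}.
Intersecting these: cl(A) = {p27, p28, p29, p30, p31}.
∂A = cl(A) ∖ int(A) = {p27, p28, p29, p30, p31} ∖ {p29, p30, p31} = {p27, p28}.


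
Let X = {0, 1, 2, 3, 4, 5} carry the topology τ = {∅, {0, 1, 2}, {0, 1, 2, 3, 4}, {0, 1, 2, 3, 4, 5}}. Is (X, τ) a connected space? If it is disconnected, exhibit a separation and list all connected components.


(X, τ) is connected.

Find clopen sets (U ∈ τ with X ∖ U ∈ τ):
  U = ∅, X ∖ U = {0, 1, 2, 3, 4, 5} — both open, so U is clopen.
  U = {0, 1, 2, 3, 4, 5}, X ∖ U = ∅ — both open, so U is clopen.
Only trivial clopens (∅ and X) exist, so (X, τ) is connected.
Compute connected components by grouping points that agree on all clopens:
  component: {0, 1, 2, 3, 4, 5}


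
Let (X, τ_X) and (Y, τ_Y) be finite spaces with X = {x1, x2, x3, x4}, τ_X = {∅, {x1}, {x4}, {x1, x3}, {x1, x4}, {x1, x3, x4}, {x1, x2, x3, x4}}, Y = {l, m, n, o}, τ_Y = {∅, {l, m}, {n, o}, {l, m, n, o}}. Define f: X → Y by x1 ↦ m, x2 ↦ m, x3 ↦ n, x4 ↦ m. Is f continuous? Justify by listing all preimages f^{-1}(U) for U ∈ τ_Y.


f is NOT continuous.

Compute f^{-1}(U) for each U ∈ τ_Y:
  U = ∅: f^{-1}(U) = ∅ ∈ τ_X ✓.
  U = {l, m}: f^{-1}(U) = {x1, x2, x4} ∉ τ_X ✗.
  U = {n, o}: f^{-1}(U) = {x3} ∉ τ_X ✗.
  U = {l, m, n, o}: f^{-1}(U) = {x1, x2, x3, x4} ∈ τ_X ✓.
Found U = {l, m} with f^{-1}(U) = {x1, x2, x4} not in τ_X. Therefore f is NOT continuous.


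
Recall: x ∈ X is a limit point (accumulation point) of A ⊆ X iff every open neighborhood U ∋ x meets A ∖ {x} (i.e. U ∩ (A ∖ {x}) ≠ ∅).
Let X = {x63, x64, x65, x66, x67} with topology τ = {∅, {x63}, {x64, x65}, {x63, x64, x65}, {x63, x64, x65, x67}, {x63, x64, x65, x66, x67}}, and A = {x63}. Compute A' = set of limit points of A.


A' = {x66, x67}

For each x ∈ X, list the open sets U ∈ τ with x ∈ U, then check whether U ∩ (A ∖ {x}) ≠ ∅ for every such U.
  x = x63: open {x63} ∋ x has {x63} ∩ (A ∖ {x63}) = ∅, so x is NOT a limit point.
  x = x64: open {x64, x65} ∋ x has {x64, x65} ∩ (A ∖ {x64}) = ∅, so x is NOT a limit point.
  x = x65: open {x64, x65} ∋ x has {x64, x65} ∩ (A ∖ {x65}) = ∅, so x is NOT a limit point.
  x = x66: opens ∋ x are {x63, x64, x65, x66, x67}; each meets A ∖ {x66}, so x IS a limit point.
  x = x67: opens ∋ x are {x63, x64, x65, x67}, {x63, x64, x65, x66, x67}; each meets A ∖ {x67}, so x IS a limit point.
Collecting: A' = {x66, x67}.


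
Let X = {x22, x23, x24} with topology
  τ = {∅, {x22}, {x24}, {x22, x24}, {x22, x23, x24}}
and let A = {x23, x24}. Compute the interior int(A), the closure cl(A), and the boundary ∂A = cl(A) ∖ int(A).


int(A) = {x24}, cl(A) = {x23, x24}, ∂A = {x23}.

Closed sets in (X, τ) are complements of opens:
  closed(X, τ) = {∅, {x23}, {x22, x23}, {x23, x24}, {x22, x23, x24}}.
int(A) = ⋃ {U ∈ τ : U ⊆ A}. Opens contained in A: ∅, {x24}.
Taking the union of these: int(A) = {x24}.
cl(A) = ⋂ {C closed : A ⊆ C}. Closed sets containing A: {x23, x24}, {x22, x23, x24}.
Intersecting these: cl(A) = {x23, x24}.
∂A = cl(A) ∖ int(A) = {x23, x24} ∖ {x24} = {x23}.


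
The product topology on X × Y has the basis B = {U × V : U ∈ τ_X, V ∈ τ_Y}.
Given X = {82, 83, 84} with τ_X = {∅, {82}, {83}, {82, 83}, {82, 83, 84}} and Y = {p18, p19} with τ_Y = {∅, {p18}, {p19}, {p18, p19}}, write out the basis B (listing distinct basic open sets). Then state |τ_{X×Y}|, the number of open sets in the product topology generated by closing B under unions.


Basis B = {∅ × ∅, {82} × {p18}, {82} × {p19}, {83} × {p18}, {83} × {p19}, {82} × {p18, p19}, {82, 83} × {p18}, {82, 83} × {p19}, {83} × {p18, p19}, {82, 83, 84} × {p18}, {82, 83, 84} × {p19}, {82, 83} × {p18, p19}, {82, 83, 84} × {p18, p19}}; |τ_{X×Y}| = 25.

Enumerate products U × V with U ∈ τ_X, V ∈ τ_Y (deduplicated):
  ∅ × ∅ = {} (∅)
  {82} × {p18} = {(82,p18)}
  {82} × {p19} = {(82,p19)}
  {83} × {p18} = {(83,p18)}
  {83} × {p19} = {(83,p19)}
  {82} × {p18, p19} = {(82,p18), (82,p19)}
  {82, 83} × {p18} = {(82,p18), (83,p18)}
  {82, 83} × {p19} = {(82,p19), (83,p19)}
  {83} × {p18, p19} = {(83,p18), (83,p19)}
  {82, 83, 84} × {p18} = {(82,p18), (83,p18), (84,p18)}
  {82, 83, 84} × {p19} = {(82,p19), (83,p19), (84,p19)}
  {82, 83} × {p18, p19} = {(82,p18), (82,p19), (83,p18), (83,p19)}
  {82, 83, 84} × {p18, p19} = {(82,p18), (82,p19), (83,p18), (83,p19), (84,p18), (84,p19)}
These 13 distinct sets form the basis B.
Close under arbitrary unions to get τ_{X×Y}; counting gives |τ_{X×Y}| = 25.


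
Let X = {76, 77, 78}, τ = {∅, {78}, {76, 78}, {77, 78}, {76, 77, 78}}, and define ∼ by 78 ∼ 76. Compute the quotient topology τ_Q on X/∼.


X/∼ = {[76=78], [77]}; |τ_Q| = 3.

Equivalence classes: [76=78], [77].
Quotient map π: X → X/∼ sends 76 ↦ [76=78], 77 ↦ [77], 78 ↦ [76=78].
For each subset V ⊆ X/∼, compute π^{-1}(V) ⊆ X and check whether π^{-1}(V) ∈ τ. V is open in τ_Q iff π^{-1}(V) ∈ τ.
  V = {}: π^{-1}(V) = ∅ ∈ τ ✓.
  V = {[76=78]}: π^{-1}(V) = {76, 78} ∈ τ ✓.
  V = {[77]}: π^{-1}(V) = {77} ∉ τ ✗.
  V = {[76=78], [77]}: π^{-1}(V) = {76, 77, 78} ∈ τ ✓.
Open sets in the quotient: τ_Q = {{}, {[76=78]}, {[76=78], [77]}} (3 elements).


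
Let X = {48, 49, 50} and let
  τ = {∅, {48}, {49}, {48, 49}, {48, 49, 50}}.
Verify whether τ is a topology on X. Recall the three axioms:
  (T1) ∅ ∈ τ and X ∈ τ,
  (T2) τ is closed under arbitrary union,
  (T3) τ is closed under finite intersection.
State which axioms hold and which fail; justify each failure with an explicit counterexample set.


τ IS a topology on X.

Axiom (T1): ∅ ∈ τ? Yes; X ∈ τ? Yes.
Axiom (T2/T3): check pairwise unions and intersections of members of τ.
All pairwise intersections and unions checked — each lies in τ. Therefore τ satisfies (T1), (T2), (T3): it IS a topology on X.


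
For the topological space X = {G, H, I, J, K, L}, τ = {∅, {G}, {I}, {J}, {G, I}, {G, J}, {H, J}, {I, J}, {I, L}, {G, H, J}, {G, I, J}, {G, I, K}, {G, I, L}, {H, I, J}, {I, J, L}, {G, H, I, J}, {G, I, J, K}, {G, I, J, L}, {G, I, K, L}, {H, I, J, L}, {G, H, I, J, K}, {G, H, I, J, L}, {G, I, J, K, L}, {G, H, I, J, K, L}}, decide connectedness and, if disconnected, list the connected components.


(X, τ) is disconnected; components = [{H, J}, {G, I, K, L}].

Find clopen sets (U ∈ τ with X ∖ U ∈ τ):
  U = ∅, X ∖ U = {G, H, I, J, K, L} — both open, so U is clopen.
  U = {H, J}, X ∖ U = {G, I, K, L} — both open, so U is clopen.
  U = {G, I, K, L}, X ∖ U = {H, J} — both open, so U is clopen.
  U = {G, H, I, J, K, L}, X ∖ U = ∅ — both open, so U is clopen.
Nontrivial clopen(s) exist: e.g. {H, J}. So (X, τ) is disconnected.
Compute connected components by grouping points that agree on all clopens:
  component: {H, J}
  component: {G, I, K, L}


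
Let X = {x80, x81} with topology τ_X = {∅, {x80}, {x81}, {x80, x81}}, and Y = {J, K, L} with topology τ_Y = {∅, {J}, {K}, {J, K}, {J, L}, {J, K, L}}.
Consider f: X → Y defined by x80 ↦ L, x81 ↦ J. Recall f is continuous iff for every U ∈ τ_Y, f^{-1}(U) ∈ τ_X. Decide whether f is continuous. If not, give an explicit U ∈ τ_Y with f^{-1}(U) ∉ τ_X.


f IS continuous.

Compute f^{-1}(U) for each U ∈ τ_Y:
  U = ∅: f^{-1}(U) = ∅ ∈ τ_X ✓.
  U = {J}: f^{-1}(U) = {x81} ∈ τ_X ✓.
  U = {K}: f^{-1}(U) = ∅ ∈ τ_X ✓.
  U = {J, K}: f^{-1}(U) = {x81} ∈ τ_X ✓.
  U = {J, L}: f^{-1}(U) = {x80, x81} ∈ τ_X ✓.
  U = {J, K, L}: f^{-1}(U) = {x80, x81} ∈ τ_X ✓.
Every preimage lies in τ_X, so f IS continuous.


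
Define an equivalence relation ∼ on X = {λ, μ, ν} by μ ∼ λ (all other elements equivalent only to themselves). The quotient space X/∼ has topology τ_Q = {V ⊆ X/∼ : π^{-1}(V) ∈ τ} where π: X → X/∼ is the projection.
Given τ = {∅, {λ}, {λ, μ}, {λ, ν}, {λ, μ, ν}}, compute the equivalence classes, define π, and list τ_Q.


X/∼ = {[λ=μ], [ν]}; |τ_Q| = 3.

Equivalence classes: [λ=μ], [ν].
Quotient map π: X → X/∼ sends λ ↦ [λ=μ], μ ↦ [λ=μ], ν ↦ [ν].
For each subset V ⊆ X/∼, compute π^{-1}(V) ⊆ X and check whether π^{-1}(V) ∈ τ. V is open in τ_Q iff π^{-1}(V) ∈ τ.
  V = {}: π^{-1}(V) = ∅ ∈ τ ✓.
  V = {[λ=μ]}: π^{-1}(V) = {λ, μ} ∈ τ ✓.
  V = {[ν]}: π^{-1}(V) = {ν} ∉ τ ✗.
  V = {[λ=μ], [ν]}: π^{-1}(V) = {λ, μ, ν} ∈ τ ✓.
Open sets in the quotient: τ_Q = {{}, {[λ=μ]}, {[λ=μ], [ν]}} (3 elements).


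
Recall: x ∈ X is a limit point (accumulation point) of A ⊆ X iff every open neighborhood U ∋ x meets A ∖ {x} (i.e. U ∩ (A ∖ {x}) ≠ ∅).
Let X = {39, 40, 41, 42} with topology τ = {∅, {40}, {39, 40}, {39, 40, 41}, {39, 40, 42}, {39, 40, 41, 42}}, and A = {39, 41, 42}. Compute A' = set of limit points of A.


A' = {41, 42}

For each x ∈ X, list the open sets U ∈ τ with x ∈ U, then check whether U ∩ (A ∖ {x}) ≠ ∅ for every such U.
  x = 39: open {39, 40} ∋ x has {39, 40} ∩ (A ∖ {39}) = ∅, so x is NOT a limit point.
  x = 40: open {40} ∋ x has {40} ∩ (A ∖ {40}) = ∅, so x is NOT a limit point.
  x = 41: opens ∋ x are {39, 40, 41}, {39, 40, 41, 42}; each meets A ∖ {41}, so x IS a limit point.
  x = 42: opens ∋ x are {39, 40, 42}, {39, 40, 41, 42}; each meets A ∖ {42}, so x IS a limit point.
Collecting: A' = {41, 42}.


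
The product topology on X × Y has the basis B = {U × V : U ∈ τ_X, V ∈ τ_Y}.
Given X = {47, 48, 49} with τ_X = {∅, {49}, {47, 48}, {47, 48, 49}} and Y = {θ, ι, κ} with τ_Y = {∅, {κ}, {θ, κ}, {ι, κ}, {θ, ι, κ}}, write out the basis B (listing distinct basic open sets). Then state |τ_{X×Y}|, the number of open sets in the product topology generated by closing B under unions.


Basis B = {∅ × ∅, {49} × {κ}, {47, 48} × {κ}, {49} × {θ, κ}, {49} × {ι, κ}, {47, 48, 49} × {κ}, {49} × {θ, ι, κ}, {47, 48} × {θ, κ}, {47, 48} × {ι, κ}, {47, 48} × {θ, ι, κ}, {47, 48, 49} × {θ, κ}, {47, 48, 49} × {ι, κ}, {47, 48, 49} × {θ, ι, κ}}; |τ_{X×Y}| = 25.

Enumerate products U × V with U ∈ τ_X, V ∈ τ_Y (deduplicated):
  ∅ × ∅ = {} (∅)
  {49} × {κ} = {(49,κ)}
  {47, 48} × {κ} = {(47,κ), (48,κ)}
  {49} × {θ, κ} = {(49,θ), (49,κ)}
  {49} × {ι, κ} = {(49,ι), (49,κ)}
  {47, 48, 49} × {κ} = {(47,κ), (48,κ), (49,κ)}
  {49} × {θ, ι, κ} = {(49,θ), (49,ι), (49,κ)}
  {47, 48} × {θ, κ} = {(47,θ), (47,κ), (48,θ), (48,κ)}
  {47, 48} × {ι, κ} = {(47,ι), (47,κ), (48,ι), (48,κ)}
  {47, 48} × {θ, ι, κ} = {(47,θ), (47,ι), (47,κ), (48,θ), (48,ι), (48,κ)}
  {47, 48, 49} × {θ, κ} = {(47,θ), (47,κ), (48,θ), (48,κ), (49,θ), (49,κ)}
  {47, 48, 49} × {ι, κ} = {(47,ι), (47,κ), (48,ι), (48,κ), (49,ι), (49,κ)}
  {47, 48, 49} × {θ, ι, κ} = {(47,θ), (47,ι), (47,κ), (48,θ), (48,ι), (48,κ), (49,θ), (49,ι), (49,κ)}
These 13 distinct sets form the basis B.
Close under arbitrary unions to get τ_{X×Y}; counting gives |τ_{X×Y}| = 25.


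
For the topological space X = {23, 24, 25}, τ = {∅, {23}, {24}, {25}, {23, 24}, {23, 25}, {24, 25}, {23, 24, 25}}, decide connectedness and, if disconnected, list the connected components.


(X, τ) is disconnected; components = [{23}, {24}, {25}].

Find clopen sets (U ∈ τ with X ∖ U ∈ τ):
  U = ∅, X ∖ U = {23, 24, 25} — both open, so U is clopen.
  U = {23}, X ∖ U = {24, 25} — both open, so U is clopen.
  U = {24}, X ∖ U = {23, 25} — both open, so U is clopen.
  U = {25}, X ∖ U = {23, 24} — both open, so U is clopen.
  U = {23, 24}, X ∖ U = {25} — both open, so U is clopen.
  U = {23, 25}, X ∖ U = {24} — both open, so U is clopen.
  U = {24, 25}, X ∖ U = {23} — both open, so U is clopen.
  U = {23, 24, 25}, X ∖ U = ∅ — both open, so U is clopen.
Nontrivial clopen(s) exist: e.g. {23}. So (X, τ) is disconnected.
Compute connected components by grouping points that agree on all clopens:
  component: {23}
  component: {24}
  component: {25}


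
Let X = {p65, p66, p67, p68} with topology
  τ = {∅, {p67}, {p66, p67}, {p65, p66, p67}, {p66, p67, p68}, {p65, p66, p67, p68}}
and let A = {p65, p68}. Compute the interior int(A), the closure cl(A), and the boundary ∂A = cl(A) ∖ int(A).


int(A) = ∅, cl(A) = {p65, p68}, ∂A = {p65, p68}.

Closed sets in (X, τ) are complements of opens:
  closed(X, τ) = {∅, {p65}, {p68}, {p65, p68}, {p65, p66, p68}, {p65, p66, p67, p68}}.
int(A) = ⋃ {U ∈ τ : U ⊆ A}. Opens contained in A: ∅.
Taking the union of these: int(A) = ∅.
cl(A) = ⋂ {C closed : A ⊆ C}. Closed sets containing A: {p65, p68}, {p65, p66, p68}, {p65, p66, p67, p68}.
Intersecting these: cl(A) = {p65, p68}.
∂A = cl(A) ∖ int(A) = {p65, p68} ∖ ∅ = {p65, p68}.


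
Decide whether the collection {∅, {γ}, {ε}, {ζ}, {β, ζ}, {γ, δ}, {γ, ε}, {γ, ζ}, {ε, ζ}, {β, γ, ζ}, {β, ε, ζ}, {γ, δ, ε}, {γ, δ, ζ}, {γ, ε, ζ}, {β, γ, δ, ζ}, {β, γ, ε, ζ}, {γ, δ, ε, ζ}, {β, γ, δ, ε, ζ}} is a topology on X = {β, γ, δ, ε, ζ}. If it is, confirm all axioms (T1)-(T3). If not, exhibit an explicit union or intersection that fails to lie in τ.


τ IS a topology on X.

Axiom (T1): ∅ ∈ τ? Yes; X ∈ τ? Yes.
Axiom (T2/T3): check pairwise unions and intersections of members of τ.
All pairwise intersections and unions checked — each lies in τ. Therefore τ satisfies (T1), (T2), (T3): it IS a topology on X.


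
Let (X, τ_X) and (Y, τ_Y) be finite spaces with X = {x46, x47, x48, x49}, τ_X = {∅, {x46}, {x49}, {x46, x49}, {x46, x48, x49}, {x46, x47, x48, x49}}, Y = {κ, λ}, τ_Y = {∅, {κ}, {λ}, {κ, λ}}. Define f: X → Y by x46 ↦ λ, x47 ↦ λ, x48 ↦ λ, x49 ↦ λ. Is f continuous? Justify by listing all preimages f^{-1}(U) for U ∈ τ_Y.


f IS continuous.

Compute f^{-1}(U) for each U ∈ τ_Y:
  U = ∅: f^{-1}(U) = ∅ ∈ τ_X ✓.
  U = {κ}: f^{-1}(U) = ∅ ∈ τ_X ✓.
  U = {λ}: f^{-1}(U) = {x46, x47, x48, x49} ∈ τ_X ✓.
  U = {κ, λ}: f^{-1}(U) = {x46, x47, x48, x49} ∈ τ_X ✓.
Every preimage lies in τ_X, so f IS continuous.


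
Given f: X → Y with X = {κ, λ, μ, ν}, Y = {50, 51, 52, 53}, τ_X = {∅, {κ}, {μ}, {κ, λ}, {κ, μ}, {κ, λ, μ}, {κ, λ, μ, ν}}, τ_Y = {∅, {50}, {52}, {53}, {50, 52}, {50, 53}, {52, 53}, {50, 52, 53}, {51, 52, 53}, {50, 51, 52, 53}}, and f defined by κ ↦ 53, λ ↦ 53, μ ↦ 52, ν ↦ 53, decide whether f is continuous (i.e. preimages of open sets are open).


f is NOT continuous.

Compute f^{-1}(U) for each U ∈ τ_Y:
  U = ∅: f^{-1}(U) = ∅ ∈ τ_X ✓.
  U = {50}: f^{-1}(U) = ∅ ∈ τ_X ✓.
  U = {52}: f^{-1}(U) = {μ} ∈ τ_X ✓.
  U = {53}: f^{-1}(U) = {κ, λ, ν} ∉ τ_X ✗.
  U = {50, 52}: f^{-1}(U) = {μ} ∈ τ_X ✓.
  U = {50, 53}: f^{-1}(U) = {κ, λ, ν} ∉ τ_X ✗.
  U = {52, 53}: f^{-1}(U) = {κ, λ, μ, ν} ∈ τ_X ✓.
  U = {50, 52, 53}: f^{-1}(U) = {κ, λ, μ, ν} ∈ τ_X ✓.
  U = {51, 52, 53}: f^{-1}(U) = {κ, λ, μ, ν} ∈ τ_X ✓.
  U = {50, 51, 52, 53}: f^{-1}(U) = {κ, λ, μ, ν} ∈ τ_X ✓.
Found U = {53} with f^{-1}(U) = {κ, λ, ν} not in τ_X. Therefore f is NOT continuous.


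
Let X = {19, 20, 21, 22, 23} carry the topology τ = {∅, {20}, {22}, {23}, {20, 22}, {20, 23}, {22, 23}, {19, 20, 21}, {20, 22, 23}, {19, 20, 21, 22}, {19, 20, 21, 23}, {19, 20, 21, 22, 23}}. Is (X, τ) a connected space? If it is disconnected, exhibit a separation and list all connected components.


(X, τ) is disconnected; components = [{22}, {23}, {19, 20, 21}].

Find clopen sets (U ∈ τ with X ∖ U ∈ τ):
  U = ∅, X ∖ U = {19, 20, 21, 22, 23} — both open, so U is clopen.
  U = {22}, X ∖ U = {19, 20, 21, 23} — both open, so U is clopen.
  U = {23}, X ∖ U = {19, 20, 21, 22} — both open, so U is clopen.
  U = {22, 23}, X ∖ U = {19, 20, 21} — both open, so U is clopen.
  U = {19, 20, 21}, X ∖ U = {22, 23} — both open, so U is clopen.
  U = {19, 20, 21, 22}, X ∖ U = {23} — both open, so U is clopen.
  U = {19, 20, 21, 23}, X ∖ U = {22} — both open, so U is clopen.
  U = {19, 20, 21, 22, 23}, X ∖ U = ∅ — both open, so U is clopen.
Nontrivial clopen(s) exist: e.g. {23}. So (X, τ) is disconnected.
Compute connected components by grouping points that agree on all clopens:
  component: {22}
  component: {23}
  component: {19, 20, 21}


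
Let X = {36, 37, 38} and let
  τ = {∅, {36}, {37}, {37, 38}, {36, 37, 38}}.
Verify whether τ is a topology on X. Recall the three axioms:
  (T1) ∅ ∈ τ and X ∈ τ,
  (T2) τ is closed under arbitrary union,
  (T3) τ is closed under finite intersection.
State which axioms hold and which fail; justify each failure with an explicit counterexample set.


τ is NOT a topology on X.

Axiom (T1): ∅ ∈ τ? Yes; X ∈ τ? Yes.
Axiom (T2/T3): check pairwise unions and intersections of members of τ.
Counterexample for (T2): {36} ∪ {37} = {36, 37} ∉ τ. Therefore τ is NOT a topology.


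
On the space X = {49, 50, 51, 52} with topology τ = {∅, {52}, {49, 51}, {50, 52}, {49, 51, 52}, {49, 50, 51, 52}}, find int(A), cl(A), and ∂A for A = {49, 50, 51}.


int(A) = {49, 51}, cl(A) = {49, 50, 51}, ∂A = {50}.

Closed sets in (X, τ) are complements of opens:
  closed(X, τ) = {∅, {50}, {49, 51}, {50, 52}, {49, 50, 51}, {49, 50, 51, 52}}.
int(A) = ⋃ {U ∈ τ : U ⊆ A}. Opens contained in A: ∅, {49, 51}.
Taking the union of these: int(A) = {49, 51}.
cl(A) = ⋂ {C closed : A ⊆ C}. Closed sets containing A: {49, 50, 51}, {49, 50, 51, 52}.
Intersecting these: cl(A) = {49, 50, 51}.
∂A = cl(A) ∖ int(A) = {49, 50, 51} ∖ {49, 51} = {50}.


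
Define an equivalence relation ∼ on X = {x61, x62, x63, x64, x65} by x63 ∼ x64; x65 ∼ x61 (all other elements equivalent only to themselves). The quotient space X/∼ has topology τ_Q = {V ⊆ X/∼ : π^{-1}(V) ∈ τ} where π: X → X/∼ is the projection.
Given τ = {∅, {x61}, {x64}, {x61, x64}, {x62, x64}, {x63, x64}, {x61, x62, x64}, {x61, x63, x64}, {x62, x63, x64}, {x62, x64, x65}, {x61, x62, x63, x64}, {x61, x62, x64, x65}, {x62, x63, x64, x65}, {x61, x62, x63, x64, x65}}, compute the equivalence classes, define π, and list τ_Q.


X/∼ = {[x61=x65], [x62], [x63=x64]}; |τ_Q| = 4.

Equivalence classes: [x61=x65], [x62], [x63=x64].
Quotient map π: X → X/∼ sends x61 ↦ [x61=x65], x62 ↦ [x62], x63 ↦ [x63=x64], x64 ↦ [x63=x64], x65 ↦ [x61=x65].
For each subset V ⊆ X/∼, compute π^{-1}(V) ⊆ X and check whether π^{-1}(V) ∈ τ. V is open in τ_Q iff π^{-1}(V) ∈ τ.
  V = {}: π^{-1}(V) = ∅ ∈ τ ✓.
  V = {[x61=x65]}: π^{-1}(V) = {x61, x65} ∉ τ ✗.
  V = {[x62]}: π^{-1}(V) = {x62} ∉ τ ✗.
  V = {[x61=x65], [x62]}: π^{-1}(V) = {x61, x62, x65} ∉ τ ✗.
  V = {[x63=x64]}: π^{-1}(V) = {x63, x64} ∈ τ ✓.
  V = {[x61=x65], [x63=x64]}: π^{-1}(V) = {x61, x63, x64, x65} ∉ τ ✗.
  V = {[x62], [x63=x64]}: π^{-1}(V) = {x62, x63, x64} ∈ τ ✓.
  V = {[x61=x65], [x62], [x63=x64]}: π^{-1}(V) = {x61, x62, x63, x64, x65} ∈ τ ✓.
Open sets in the quotient: τ_Q = {{}, {[x63=x64]}, {[x62], [x63=x64]}, {[x61=x65], [x62], [x63=x64]}} (4 elements).


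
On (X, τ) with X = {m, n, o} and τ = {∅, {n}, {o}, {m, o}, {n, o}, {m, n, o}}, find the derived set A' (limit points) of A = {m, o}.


A' = {m}

For each x ∈ X, list the open sets U ∈ τ with x ∈ U, then check whether U ∩ (A ∖ {x}) ≠ ∅ for every such U.
  x = m: opens ∋ x are {m, o}, {m, n, o}; each meets A ∖ {m}, so x IS a limit point.
  x = n: open {n} ∋ x has {n} ∩ (A ∖ {n}) = ∅, so x is NOT a limit point.
  x = o: open {o} ∋ x has {o} ∩ (A ∖ {o}) = ∅, so x is NOT a limit point.
Collecting: A' = {m}.


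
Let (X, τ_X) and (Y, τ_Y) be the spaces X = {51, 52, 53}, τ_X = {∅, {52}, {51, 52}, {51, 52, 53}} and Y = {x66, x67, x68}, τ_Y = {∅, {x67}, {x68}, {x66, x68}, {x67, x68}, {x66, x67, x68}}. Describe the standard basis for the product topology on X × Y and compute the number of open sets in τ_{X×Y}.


Basis B = {∅ × ∅, {52} × {x67}, {52} × {x68}, {51, 52} × {x67}, {51, 52} × {x68}, {52} × {x66, x68}, {52} × {x67, x68}, {51, 52, 53} × {x67}, {51, 52, 53} × {x68}, {52} × {x66, x67, x68}, {51, 52} × {x66, x68}, {51, 52} × {x67, x68}, {51, 52} × {x66, x67, x68}, {51, 52, 53} × {x66, x68}, {51, 52, 53} × {x67, x68}, {51, 52, 53} × {x66, x67, x68}}; |τ_{X×Y}| = 40.

Enumerate products U × V with U ∈ τ_X, V ∈ τ_Y (deduplicated):
  ∅ × ∅ = {} (∅)
  {52} × {x67} = {(52,x67)}
  {52} × {x68} = {(52,x68)}
  {51, 52} × {x67} = {(51,x67), (52,x67)}
  {51, 52} × {x68} = {(51,x68), (52,x68)}
  {52} × {x66, x68} = {(52,x66), (52,x68)}
  {52} × {x67, x68} = {(52,x67), (52,x68)}
  {51, 52, 53} × {x67} = {(51,x67), (52,x67), (53,x67)}
  {51, 52, 53} × {x68} = {(51,x68), (52,x68), (53,x68)}
  {52} × {x66, x67, x68} = {(52,x66), (52,x67), (52,x68)}
  {51, 52} × {x66, x68} = {(51,x66), (51,x68), (52,x66), (52,x68)}
  {51, 52} × {x67, x68} = {(51,x67), (51,x68), (52,x67), (52,x68)}
  {51, 52} × {x66, x67, x68} = {(51,x66), (51,x67), (51,x68), (52,x66), (52,x67), (52,x68)}
  {51, 52, 53} × {x66, x68} = {(51,x66), (51,x68), (52,x66), (52,x68), (53,x66), (53,x68)}
  {51, 52, 53} × {x67, x68} = {(51,x67), (51,x68), (52,x67), (52,x68), (53,x67), (53,x68)}
  {51, 52, 53} × {x66, x67, x68} = {(51,x66), (51,x67), (51,x68), (52,x66), (52,x67), (52,x68), (53,x66), (53,x67), (53,x68)}
These 16 distinct sets form the basis B.
Close under arbitrary unions to get τ_{X×Y}; counting gives |τ_{X×Y}| = 40.


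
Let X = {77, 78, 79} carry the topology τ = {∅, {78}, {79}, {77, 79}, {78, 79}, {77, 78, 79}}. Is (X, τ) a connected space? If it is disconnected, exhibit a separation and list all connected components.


(X, τ) is disconnected; components = [{78}, {77, 79}].

Find clopen sets (U ∈ τ with X ∖ U ∈ τ):
  U = ∅, X ∖ U = {77, 78, 79} — both open, so U is clopen.
  U = {78}, X ∖ U = {77, 79} — both open, so U is clopen.
  U = {77, 79}, X ∖ U = {78} — both open, so U is clopen.
  U = {77, 78, 79}, X ∖ U = ∅ — both open, so U is clopen.
Nontrivial clopen(s) exist: e.g. {78}. So (X, τ) is disconnected.
Compute connected components by grouping points that agree on all clopens:
  component: {78}
  component: {77, 79}


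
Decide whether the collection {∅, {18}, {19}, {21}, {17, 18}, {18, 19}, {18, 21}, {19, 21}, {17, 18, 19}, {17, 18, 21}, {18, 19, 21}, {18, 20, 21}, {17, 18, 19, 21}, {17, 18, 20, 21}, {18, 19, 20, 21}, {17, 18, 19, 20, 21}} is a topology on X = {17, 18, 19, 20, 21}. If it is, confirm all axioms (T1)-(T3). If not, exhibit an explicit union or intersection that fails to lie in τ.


τ IS a topology on X.

Axiom (T1): ∅ ∈ τ? Yes; X ∈ τ? Yes.
Axiom (T2/T3): check pairwise unions and intersections of members of τ.
All pairwise intersections and unions checked — each lies in τ. Therefore τ satisfies (T1), (T2), (T3): it IS a topology on X.


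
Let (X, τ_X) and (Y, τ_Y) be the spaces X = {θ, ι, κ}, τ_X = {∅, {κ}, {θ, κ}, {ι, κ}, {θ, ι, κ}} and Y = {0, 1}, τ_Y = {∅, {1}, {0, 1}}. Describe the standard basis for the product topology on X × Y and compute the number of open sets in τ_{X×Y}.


Basis B = {∅ × ∅, {κ} × {1}, {θ, κ} × {1}, {ι, κ} × {1}, {κ} × {0, 1}, {θ, ι, κ} × {1}, {θ, κ} × {0, 1}, {ι, κ} × {0, 1}, {θ, ι, κ} × {0, 1}}; |τ_{X×Y}| = 14.

Enumerate products U × V with U ∈ τ_X, V ∈ τ_Y (deduplicated):
  ∅ × ∅ = {} (∅)
  {κ} × {1} = {(κ,1)}
  {θ, κ} × {1} = {(θ,1), (κ,1)}
  {ι, κ} × {1} = {(ι,1), (κ,1)}
  {κ} × {0, 1} = {(κ,0), (κ,1)}
  {θ, ι, κ} × {1} = {(θ,1), (ι,1), (κ,1)}
  {θ, κ} × {0, 1} = {(θ,0), (θ,1), (κ,0), (κ,1)}
  {ι, κ} × {0, 1} = {(ι,0), (ι,1), (κ,0), (κ,1)}
  {θ, ι, κ} × {0, 1} = {(θ,0), (θ,1), (ι,0), (ι,1), (κ,0), (κ,1)}
These 9 distinct sets form the basis B.
Close under arbitrary unions to get τ_{X×Y}; counting gives |τ_{X×Y}| = 14.


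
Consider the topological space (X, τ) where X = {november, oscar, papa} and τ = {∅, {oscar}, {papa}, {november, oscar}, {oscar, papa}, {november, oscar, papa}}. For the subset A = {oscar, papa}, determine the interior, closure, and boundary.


int(A) = {oscar, papa}, cl(A) = {november, oscar, papa}, ∂A = {november}.

Closed sets in (X, τ) are complements of opens:
  closed(X, τ) = {∅, {november}, {papa}, {november, oscar}, {november, papa}, {november, oscar, papa}}.
int(A) = ⋃ {U ∈ τ : U ⊆ A}. Opens contained in A: ∅, {oscar}, {papa}, {oscar, papa}.
Taking the union of these: int(A) = {oscar, papa}.
cl(A) = ⋂ {C closed : A ⊆ C}. Closed sets containing A: {november, oscar, papa}.
Intersecting these: cl(A) = {november, oscar, papa}.
∂A = cl(A) ∖ int(A) = {november, oscar, papa} ∖ {oscar, papa} = {november}.


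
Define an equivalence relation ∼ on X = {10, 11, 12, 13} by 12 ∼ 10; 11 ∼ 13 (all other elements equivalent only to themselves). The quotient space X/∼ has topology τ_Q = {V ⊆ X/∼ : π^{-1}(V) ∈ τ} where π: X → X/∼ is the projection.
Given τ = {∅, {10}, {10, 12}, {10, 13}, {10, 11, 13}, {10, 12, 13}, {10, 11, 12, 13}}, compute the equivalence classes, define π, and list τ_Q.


X/∼ = {[10=12], [11=13]}; |τ_Q| = 3.

Equivalence classes: [10=12], [11=13].
Quotient map π: X → X/∼ sends 10 ↦ [10=12], 11 ↦ [11=13], 12 ↦ [10=12], 13 ↦ [11=13].
For each subset V ⊆ X/∼, compute π^{-1}(V) ⊆ X and check whether π^{-1}(V) ∈ τ. V is open in τ_Q iff π^{-1}(V) ∈ τ.
  V = {}: π^{-1}(V) = ∅ ∈ τ ✓.
  V = {[10=12]}: π^{-1}(V) = {10, 12} ∈ τ ✓.
  V = {[11=13]}: π^{-1}(V) = {11, 13} ∉ τ ✗.
  V = {[10=12], [11=13]}: π^{-1}(V) = {10, 11, 12, 13} ∈ τ ✓.
Open sets in the quotient: τ_Q = {{}, {[10=12]}, {[10=12], [11=13]}} (3 elements).


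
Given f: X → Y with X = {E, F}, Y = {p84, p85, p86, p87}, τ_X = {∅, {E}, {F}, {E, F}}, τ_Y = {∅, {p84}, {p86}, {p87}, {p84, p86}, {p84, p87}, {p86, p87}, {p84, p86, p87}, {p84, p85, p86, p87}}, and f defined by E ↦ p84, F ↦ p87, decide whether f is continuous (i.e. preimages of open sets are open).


f IS continuous.

Compute f^{-1}(U) for each U ∈ τ_Y:
  U = ∅: f^{-1}(U) = ∅ ∈ τ_X ✓.
  U = {p84}: f^{-1}(U) = {E} ∈ τ_X ✓.
  U = {p86}: f^{-1}(U) = ∅ ∈ τ_X ✓.
  U = {p87}: f^{-1}(U) = {F} ∈ τ_X ✓.
  U = {p84, p86}: f^{-1}(U) = {E} ∈ τ_X ✓.
  U = {p84, p87}: f^{-1}(U) = {E, F} ∈ τ_X ✓.
  U = {p86, p87}: f^{-1}(U) = {F} ∈ τ_X ✓.
  U = {p84, p86, p87}: f^{-1}(U) = {E, F} ∈ τ_X ✓.
  U = {p84, p85, p86, p87}: f^{-1}(U) = {E, F} ∈ τ_X ✓.
Every preimage lies in τ_X, so f IS continuous.


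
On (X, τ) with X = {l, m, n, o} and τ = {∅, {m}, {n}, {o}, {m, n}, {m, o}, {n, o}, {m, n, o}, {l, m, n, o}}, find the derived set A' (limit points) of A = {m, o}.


A' = {l}

For each x ∈ X, list the open sets U ∈ τ with x ∈ U, then check whether U ∩ (A ∖ {x}) ≠ ∅ for every such U.
  x = l: opens ∋ x are {l, m, n, o}; each meets A ∖ {l}, so x IS a limit point.
  x = m: open {m} ∋ x has {m} ∩ (A ∖ {m}) = ∅, so x is NOT a limit point.
  x = n: open {n} ∋ x has {n} ∩ (A ∖ {n}) = ∅, so x is NOT a limit point.
  x = o: open {o} ∋ x has {o} ∩ (A ∖ {o}) = ∅, so x is NOT a limit point.
Collecting: A' = {l}.


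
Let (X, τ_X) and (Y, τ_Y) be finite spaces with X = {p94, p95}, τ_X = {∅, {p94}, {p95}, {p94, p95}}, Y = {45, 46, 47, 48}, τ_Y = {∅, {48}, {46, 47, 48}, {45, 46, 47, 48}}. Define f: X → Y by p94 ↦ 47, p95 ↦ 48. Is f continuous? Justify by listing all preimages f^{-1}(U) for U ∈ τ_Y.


f IS continuous.

Compute f^{-1}(U) for each U ∈ τ_Y:
  U = ∅: f^{-1}(U) = ∅ ∈ τ_X ✓.
  U = {48}: f^{-1}(U) = {p95} ∈ τ_X ✓.
  U = {46, 47, 48}: f^{-1}(U) = {p94, p95} ∈ τ_X ✓.
  U = {45, 46, 47, 48}: f^{-1}(U) = {p94, p95} ∈ τ_X ✓.
Every preimage lies in τ_X, so f IS continuous.


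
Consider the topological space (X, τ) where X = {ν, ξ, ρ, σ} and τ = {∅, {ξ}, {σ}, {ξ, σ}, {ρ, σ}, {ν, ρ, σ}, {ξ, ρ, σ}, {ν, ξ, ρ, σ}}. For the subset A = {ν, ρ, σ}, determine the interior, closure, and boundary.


int(A) = {ν, ρ, σ}, cl(A) = {ν, ρ, σ}, ∂A = ∅.

Closed sets in (X, τ) are complements of opens:
  closed(X, τ) = {∅, {ν}, {ξ}, {ν, ξ}, {ν, ρ}, {ν, ξ, ρ}, {ν, ρ, σ}, {ν, ξ, ρ, σ}}.
int(A) = ⋃ {U ∈ τ : U ⊆ A}. Opens contained in A: ∅, {σ}, {ρ, σ}, {ν, ρ, σ}.
Taking the union of these: int(A) = {ν, ρ, σ}.
cl(A) = ⋂ {C closed : A ⊆ C}. Closed sets containing A: {ν, ρ, σ}, {ν, ξ, ρ, σ}.
Intersecting these: cl(A) = {ν, ρ, σ}.
∂A = cl(A) ∖ int(A) = {ν, ρ, σ} ∖ {ν, ρ, σ} = ∅.


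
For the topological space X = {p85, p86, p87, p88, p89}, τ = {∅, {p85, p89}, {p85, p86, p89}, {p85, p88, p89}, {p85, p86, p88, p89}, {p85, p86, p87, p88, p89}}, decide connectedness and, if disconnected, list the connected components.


(X, τ) is connected.

Find clopen sets (U ∈ τ with X ∖ U ∈ τ):
  U = ∅, X ∖ U = {p85, p86, p87, p88, p89} — both open, so U is clopen.
  U = {p85, p86, p87, p88, p89}, X ∖ U = ∅ — both open, so U is clopen.
Only trivial clopens (∅ and X) exist, so (X, τ) is connected.
Compute connected components by grouping points that agree on all clopens:
  component: {p85, p86, p87, p88, p89}


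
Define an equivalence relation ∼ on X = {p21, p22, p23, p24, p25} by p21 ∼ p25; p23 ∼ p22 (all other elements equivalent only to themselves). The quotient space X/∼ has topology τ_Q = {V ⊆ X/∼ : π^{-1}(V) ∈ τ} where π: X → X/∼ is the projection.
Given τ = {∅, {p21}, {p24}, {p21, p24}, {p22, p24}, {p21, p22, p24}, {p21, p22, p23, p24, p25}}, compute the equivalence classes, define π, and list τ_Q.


X/∼ = {[p21=p25], [p22=p23], [p24]}; |τ_Q| = 3.

Equivalence classes: [p21=p25], [p22=p23], [p24].
Quotient map π: X → X/∼ sends p21 ↦ [p21=p25], p22 ↦ [p22=p23], p23 ↦ [p22=p23], p24 ↦ [p24], p25 ↦ [p21=p25].
For each subset V ⊆ X/∼, compute π^{-1}(V) ⊆ X and check whether π^{-1}(V) ∈ τ. V is open in τ_Q iff π^{-1}(V) ∈ τ.
  V = {}: π^{-1}(V) = ∅ ∈ τ ✓.
  V = {[p21=p25]}: π^{-1}(V) = {p21, p25} ∉ τ ✗.
  V = {[p22=p23]}: π^{-1}(V) = {p22, p23} ∉ τ ✗.
  V = {[p21=p25], [p22=p23]}: π^{-1}(V) = {p21, p22, p23, p25} ∉ τ ✗.
  V = {[p24]}: π^{-1}(V) = {p24} ∈ τ ✓.
  V = {[p21=p25], [p24]}: π^{-1}(V) = {p21, p24, p25} ∉ τ ✗.
  V = {[p22=p23], [p24]}: π^{-1}(V) = {p22, p23, p24} ∉ τ ✗.
  V = {[p21=p25], [p22=p23], [p24]}: π^{-1}(V) = {p21, p22, p23, p24, p25} ∈ τ ✓.
Open sets in the quotient: τ_Q = {{}, {[p24]}, {[p21=p25], [p22=p23], [p24]}} (3 elements).


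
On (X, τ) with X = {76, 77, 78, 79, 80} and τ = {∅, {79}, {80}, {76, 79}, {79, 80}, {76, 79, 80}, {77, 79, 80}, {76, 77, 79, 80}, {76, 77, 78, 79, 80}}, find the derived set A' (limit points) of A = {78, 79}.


A' = {76, 77, 78}

For each x ∈ X, list the open sets U ∈ τ with x ∈ U, then check whether U ∩ (A ∖ {x}) ≠ ∅ for every such U.
  x = 76: opens ∋ x are {76, 79}, {76, 79, 80}, {76, 77, 79, 80}, {76, 77, 78, 79, 80}; each meets A ∖ {76}, so x IS a limit point.
  x = 77: opens ∋ x are {77, 79, 80}, {76, 77, 79, 80}, {76, 77, 78, 79, 80}; each meets A ∖ {77}, so x IS a limit point.
  x = 78: opens ∋ x are {76, 77, 78, 79, 80}; each meets A ∖ {78}, so x IS a limit point.
  x = 79: open {79} ∋ x has {79} ∩ (A ∖ {79}) = ∅, so x is NOT a limit point.
  x = 80: open {80} ∋ x has {80} ∩ (A ∖ {80}) = ∅, so x is NOT a limit point.
Collecting: A' = {76, 77, 78}.


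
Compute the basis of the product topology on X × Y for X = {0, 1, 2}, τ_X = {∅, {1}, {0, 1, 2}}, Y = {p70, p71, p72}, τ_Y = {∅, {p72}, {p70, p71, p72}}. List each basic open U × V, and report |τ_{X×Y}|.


Basis B = {∅ × ∅, {1} × {p72}, {0, 1, 2} × {p72}, {1} × {p70, p71, p72}, {0, 1, 2} × {p70, p71, p72}}; |τ_{X×Y}| = 6.

Enumerate products U × V with U ∈ τ_X, V ∈ τ_Y (deduplicated):
  ∅ × ∅ = {} (∅)
  {1} × {p72} = {(1,p72)}
  {0, 1, 2} × {p72} = {(0,p72), (1,p72), (2,p72)}
  {1} × {p70, p71, p72} = {(1,p70), (1,p71), (1,p72)}
  {0, 1, 2} × {p70, p71, p72} = {(0,p70), (0,p71), (0,p72), (1,p70), (1,p71), (1,p72), (2,p70), (2,p71), (2,p72)}
These 5 distinct sets form the basis B.
Close under arbitrary unions to get τ_{X×Y}; counting gives |τ_{X×Y}| = 6.


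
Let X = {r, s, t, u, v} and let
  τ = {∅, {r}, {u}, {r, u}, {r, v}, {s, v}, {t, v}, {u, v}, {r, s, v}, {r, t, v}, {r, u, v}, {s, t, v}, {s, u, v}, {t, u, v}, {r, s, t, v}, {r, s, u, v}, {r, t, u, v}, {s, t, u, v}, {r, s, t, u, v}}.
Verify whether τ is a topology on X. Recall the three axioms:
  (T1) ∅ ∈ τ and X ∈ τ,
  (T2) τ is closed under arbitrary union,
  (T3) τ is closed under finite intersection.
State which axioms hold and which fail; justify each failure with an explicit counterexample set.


τ is NOT a topology on X.

Axiom (T1): ∅ ∈ τ? Yes; X ∈ τ? Yes.
Axiom (T2/T3): check pairwise unions and intersections of members of τ.
Counterexample for (T3): {r, v} ∩ {s, v} = {v} ∉ τ. Therefore τ is NOT a topology.


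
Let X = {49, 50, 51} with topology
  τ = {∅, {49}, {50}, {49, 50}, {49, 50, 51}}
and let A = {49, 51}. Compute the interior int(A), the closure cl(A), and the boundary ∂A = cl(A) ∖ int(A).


int(A) = {49}, cl(A) = {49, 51}, ∂A = {51}.

Closed sets in (X, τ) are complements of opens:
  closed(X, τ) = {∅, {51}, {49, 51}, {50, 51}, {49, 50, 51}}.
int(A) = ⋃ {U ∈ τ : U ⊆ A}. Opens contained in A: ∅, {49}.
Taking the union of these: int(A) = {49}.
cl(A) = ⋂ {C closed : A ⊆ C}. Closed sets containing A: {49, 51}, {49, 50, 51}.
Intersecting these: cl(A) = {49, 51}.
∂A = cl(A) ∖ int(A) = {49, 51} ∖ {49} = {51}.


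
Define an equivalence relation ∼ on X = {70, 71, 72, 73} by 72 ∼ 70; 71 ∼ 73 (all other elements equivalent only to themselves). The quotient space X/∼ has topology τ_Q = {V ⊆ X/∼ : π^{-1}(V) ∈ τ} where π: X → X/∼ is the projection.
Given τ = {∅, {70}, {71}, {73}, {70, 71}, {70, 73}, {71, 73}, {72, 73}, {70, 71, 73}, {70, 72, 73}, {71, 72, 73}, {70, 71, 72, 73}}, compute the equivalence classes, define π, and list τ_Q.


X/∼ = {[70=72], [71=73]}; |τ_Q| = 3.

Equivalence classes: [70=72], [71=73].
Quotient map π: X → X/∼ sends 70 ↦ [70=72], 71 ↦ [71=73], 72 ↦ [70=72], 73 ↦ [71=73].
For each subset V ⊆ X/∼, compute π^{-1}(V) ⊆ X and check whether π^{-1}(V) ∈ τ. V is open in τ_Q iff π^{-1}(V) ∈ τ.
  V = {}: π^{-1}(V) = ∅ ∈ τ ✓.
  V = {[70=72]}: π^{-1}(V) = {70, 72} ∉ τ ✗.
  V = {[71=73]}: π^{-1}(V) = {71, 73} ∈ τ ✓.
  V = {[70=72], [71=73]}: π^{-1}(V) = {70, 71, 72, 73} ∈ τ ✓.
Open sets in the quotient: τ_Q = {{}, {[71=73]}, {[70=72], [71=73]}} (3 elements).


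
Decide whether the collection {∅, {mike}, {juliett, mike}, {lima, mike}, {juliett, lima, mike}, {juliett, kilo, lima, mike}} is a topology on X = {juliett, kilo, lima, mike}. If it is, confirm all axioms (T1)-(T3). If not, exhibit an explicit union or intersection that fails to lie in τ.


τ IS a topology on X.

Axiom (T1): ∅ ∈ τ? Yes; X ∈ τ? Yes.
Axiom (T2/T3): check pairwise unions and intersections of members of τ.
All pairwise intersections and unions checked — each lies in τ. Therefore τ satisfies (T1), (T2), (T3): it IS a topology on X.


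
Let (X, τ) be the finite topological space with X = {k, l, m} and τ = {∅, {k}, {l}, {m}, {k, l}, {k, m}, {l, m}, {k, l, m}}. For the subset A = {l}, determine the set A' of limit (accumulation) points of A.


A' = ∅

For each x ∈ X, list the open sets U ∈ τ with x ∈ U, then check whether U ∩ (A ∖ {x}) ≠ ∅ for every such U.
  x = k: open {k} ∋ x has {k} ∩ (A ∖ {k}) = ∅, so x is NOT a limit point.
  x = l: open {l} ∋ x has {l} ∩ (A ∖ {l}) = ∅, so x is NOT a limit point.
  x = m: open {m} ∋ x has {m} ∩ (A ∖ {m}) = ∅, so x is NOT a limit point.
Collecting: A' = ∅.
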